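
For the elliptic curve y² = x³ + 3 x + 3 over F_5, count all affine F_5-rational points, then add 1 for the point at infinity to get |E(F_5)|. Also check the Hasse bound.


Affine points = {(3, 2), (3, 3), (4, 2), (4, 3)}; affine count = 4; |E(F_5)| = 5.

Discriminant check: Δ ∝ 4a³ + 27b² = 4·3³ + 27·3² = 4·27 + 27·9 ≡ 1 (mod 5). Nonzero ⇒ E is nonsingular.
For each x ∈ F_5, compute rhs = x³ + 3·x + 3 mod 5, then count y ∈ F_5 with y² ≡ rhs.
  x = 0: rhs = 3, matching y values: none (0 points).
  x = 1: rhs = 2, matching y values: none (0 points).
  x = 2: rhs = 2, matching y values: none (0 points).
  x = 3: rhs = 4, matching y values: 2, 3 (2 points).
  x = 4: rhs = 4, matching y values: 2, 3 (2 points).
Total affine count: 4.
Full point count |E(F_5)| = 4 + 1 = 5.
Hasse bound: |5 − (5+1)| = |-1| = 1 ≤ 2√5 ≈ 4.4721 ✓.


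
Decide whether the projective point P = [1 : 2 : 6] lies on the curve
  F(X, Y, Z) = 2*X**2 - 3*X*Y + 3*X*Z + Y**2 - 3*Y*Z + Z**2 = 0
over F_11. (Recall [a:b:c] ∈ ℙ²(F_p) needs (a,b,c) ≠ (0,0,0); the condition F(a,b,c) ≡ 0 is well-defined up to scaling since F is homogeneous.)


F(1,2,6) ≡ 7 (mod 11); P is NOT on the curve.

Evaluate F(1, 2, 6) term-by-term (mod 11).
  2*X**2 ↦ 2·1·1·1 = 2
  -3*X*Y ↦ -3·1·2·1 = -6
  3*X*Z ↦ 3·1·1·6 = 18
  Y**2 ↦ 1·1·4·1 = 4
  -3*Y*Z ↦ -3·1·2·6 = -36
  Z**2 ↦ 1·1·1·36 = 36
Sum: F(1, 2, 6) = (2) + (-6) + (18) + (4) + (-36) + (36) = 18.
Reducing mod 11: 18 ≡ 7 (mod 11).
Since F(a, b, c) ≡ 7 ≠ 0 (mod 11), P does NOT lie on the curve.


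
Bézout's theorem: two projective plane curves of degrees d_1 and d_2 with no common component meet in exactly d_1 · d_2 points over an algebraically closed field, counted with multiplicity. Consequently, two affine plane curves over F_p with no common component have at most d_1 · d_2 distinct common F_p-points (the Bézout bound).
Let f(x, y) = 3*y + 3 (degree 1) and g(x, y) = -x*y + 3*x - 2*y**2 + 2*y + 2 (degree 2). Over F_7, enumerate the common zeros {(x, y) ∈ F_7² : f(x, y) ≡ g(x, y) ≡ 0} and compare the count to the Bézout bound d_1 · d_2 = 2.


Common zeros: {(4, 6)}; count = 1; Bézout bound = 2.

deg(f) = 1, deg(g) = 2, so Bézout bound = 2.
Scan x ∈ F_7. For each x, list the y ∈ F_7 with f(x, y) ≡ 0 and those with g(x, y) ≡ 0 (mod 7); the common zeros in that column are the intersection.
  x = 0: f ≡ 0 at y ∈ {6}; g ≡ 0 at y ∈ ∅; common: ∅.
  x = 1: f ≡ 0 at y ∈ {6}; g ≡ 0 at y ∈ ∅; common: ∅.
  x = 2: f ≡ 0 at y ∈ {6}; g ≡ 0 at y ∈ {2, 5}; common: ∅.
  x = 3: f ≡ 0 at y ∈ {6}; g ≡ 0 at y ∈ ∅; common: ∅.
  x = 4: f ≡ 0 at y ∈ {6}; g ≡ 0 at y ∈ {0, 6}; common: {6}.
  x = 5: f ≡ 0 at y ∈ {6}; g ≡ 0 at y ∈ ∅; common: ∅.
  x = 6: f ≡ 0 at y ∈ {6}; g ≡ 0 at y ∈ {1, 4}; common: ∅.
Collecting: common zeros = {(4, 6)}, so the count is 1.
Comparison with the Bézout bound: 1 ≤ 2 = deg(f)·deg(g), as expected for curves with no common component (the affine F_7-count falls short of the bound because intersections may lie at infinity, over extension fields, or carry multiplicity).


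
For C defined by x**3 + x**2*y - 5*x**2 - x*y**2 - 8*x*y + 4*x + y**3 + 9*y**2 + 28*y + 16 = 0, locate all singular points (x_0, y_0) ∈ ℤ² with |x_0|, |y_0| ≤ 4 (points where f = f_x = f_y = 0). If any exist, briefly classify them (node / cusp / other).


Singular points: {(2, -2)}; classification: node.

Compute partial derivatives:
  f_x = 3*x**2 + 2*x*y - 10*x - y**2 - 8*y + 4.
  f_y = x**2 - 2*x*y - 8*x + 3*y**2 + 18*y + 28.
Scan x_0 ∈ {−4, ..., 4}. For each x_0, f_y(x_0, y) is a polynomial in y; find its integer roots y ∈ {−4, ..., 4}, then test f_x and f at those candidates.
  x = -4: f_y(-4, y) = 3*y**2 + 26*y + 76; no integer root y with |y| ≤ 4.
  x = -3: f_y(-3, y) = 3*y**2 + 24*y + 61; no integer root y with |y| ≤ 4.
  x = -2: f_y(-2, y) = 3*y**2 + 22*y + 48; no integer root y with |y| ≤ 4.
  x = -1: f_y(-1, y) = 3*y**2 + 20*y + 37; no integer root y with |y| ≤ 4.
  x = 0: f_y(0, y) = 3*y**2 + 18*y + 28; no integer root y with |y| ≤ 4.
  x = 1: f_y(1, y) = 3*y**2 + 16*y + 21; vanishes at y ∈ {-3}. (1, -3): f_x = 6 ≠ 0.
  x = 2: f_y(2, y) = 3*y**2 + 14*y + 16; vanishes at y ∈ {-2}. (2, -2): f_x = 0, f = 0 — SINGULAR.
  x = 3: f_y(3, y) = 3*y**2 + 12*y + 13; no integer root y with |y| ≤ 4.
  x = 4: f_y(4, y) = 3*y**2 + 10*y + 12; no integer root y with |y| ≤ 4.
Only singular point on the grid: (2, -2).
Classify: substitute x = 2 + u, y = -2 + v and expand: f = u**3 + u**2*v - u**2 - u*v**2 + v**3 + v**2.
No constant or linear terms (consistent with a singular point). Quadratic part: -u**2 + v**2. Cubic part: u**3 + u**2*v - u*v**2 + v**3.
The quadratic part v**2 - u**2 = (v − u)(v + u) splits into two distinct linear factors, so there are two distinct tangent lines y − -2 = ±(x − 2) — this is a node (ordinary double point).
Classification: node.


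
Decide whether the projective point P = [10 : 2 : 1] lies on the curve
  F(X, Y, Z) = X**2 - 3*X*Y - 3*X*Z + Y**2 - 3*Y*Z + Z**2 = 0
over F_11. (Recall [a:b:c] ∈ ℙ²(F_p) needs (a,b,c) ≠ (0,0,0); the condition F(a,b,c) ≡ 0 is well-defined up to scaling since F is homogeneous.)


F(10,2,1) ≡ 9 (mod 11); P is NOT on the curve.

Evaluate F(10, 2, 1) term-by-term (mod 11).
  X**2 ↦ 1·100·1·1 = 100
  -3*X*Y ↦ -3·10·2·1 = -60
  -3*X*Z ↦ -3·10·1·1 = -30
  Y**2 ↦ 1·1·4·1 = 4
  -3*Y*Z ↦ -3·1·2·1 = -6
  Z**2 ↦ 1·1·1·1 = 1
Sum: F(10, 2, 1) = (100) + (-60) + (-30) + (4) + (-6) + (1) = 9.
Reducing mod 11: 9 ≡ 9 (mod 11).
Since F(a, b, c) ≡ 9 ≠ 0 (mod 11), P does NOT lie on the curve.


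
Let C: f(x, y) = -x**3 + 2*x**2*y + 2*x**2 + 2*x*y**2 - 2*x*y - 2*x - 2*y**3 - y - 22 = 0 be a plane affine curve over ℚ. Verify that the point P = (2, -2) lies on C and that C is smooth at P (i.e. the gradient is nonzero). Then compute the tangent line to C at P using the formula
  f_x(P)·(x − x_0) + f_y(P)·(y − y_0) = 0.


Tangent line at P: -10*x - 37*y - 54 = 0.

Step 1: f(2, -2) = 0, so P lies on C.
Step 2: partial derivatives
  f_x(x, y) = -3*x**2 + 4*x*y + 4*x + 2*y**2 - 2*y - 2, f_y(x, y) = 2*x**2 + 4*x*y - 2*x - 6*y**2 - 1.
  f_x(P) = -10, f_y(P) = -37 (gradient nonzero, so P is smooth).
Step 3: tangent line at P: -10·(x − 2) + -37·(y − -2) = 0.
Expanding: -10*x - 37*y - 54 = 0.


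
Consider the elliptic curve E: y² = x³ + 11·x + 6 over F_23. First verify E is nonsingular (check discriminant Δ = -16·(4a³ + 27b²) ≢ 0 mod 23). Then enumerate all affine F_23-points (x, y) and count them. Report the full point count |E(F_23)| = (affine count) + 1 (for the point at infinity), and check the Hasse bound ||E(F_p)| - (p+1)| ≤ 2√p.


Affine points = {(0, 11), (0, 12), (1, 8), (1, 15), (2, 6), (2, 17), (5, 5), (5, 18), (6, 9), (6, 14), (7, 9), (7, 14), (8, 10), (8, 13), (9, 11), (9, 12), (10, 9), (10, 14), (11, 3), (11, 20), (12, 7), (12, 16), (13, 0), (14, 11), (14, 12), (15, 2), (15, 21), (16, 0), (17, 0), (19, 6), (19, 17)}; affine count = 31; |E(F_23)| = 32.

Discriminant check: Δ ∝ 4a³ + 27b² = 4·11³ + 27·6² = 4·1331 + 27·36 ≡ 17 (mod 23). Nonzero ⇒ E is nonsingular.
For each x ∈ F_23, compute rhs = x³ + 11·x + 6 mod 23, then count y ∈ F_23 with y² ≡ rhs.
  x = 0: rhs = 6, matching y values: 11, 12 (2 points).
  x = 1: rhs = 18, matching y values: 8, 15 (2 points).
  x = 2: rhs = 13, matching y values: 6, 17 (2 points).
  x = 3: rhs = 20, matching y values: none (0 points).
  x = 4: rhs = 22, matching y values: none (0 points).
  x = 5: rhs = 2, matching y values: 5, 18 (2 points).
  x = 6: rhs = 12, matching y values: 9, 14 (2 points).
  x = 7: rhs = 12, matching y values: 9, 14 (2 points).
  x = 8: rhs = 8, matching y values: 10, 13 (2 points).
  x = 9: rhs = 6, matching y values: 11, 12 (2 points).
  x = 10: rhs = 12, matching y values: 9, 14 (2 points).
  x = 11: rhs = 9, matching y values: 3, 20 (2 points).
  x = 12: rhs = 3, matching y values: 7, 16 (2 points).
  x = 13: rhs = 0, matching y values: 0 (1 points).
  x = 14: rhs = 6, matching y values: 11, 12 (2 points).
  x = 15: rhs = 4, matching y values: 2, 21 (2 points).
  x = 16: rhs = 0, matching y values: 0 (1 points).
  x = 17: rhs = 0, matching y values: 0 (1 points).
  x = 18: rhs = 10, matching y values: none (0 points).
  x = 19: rhs = 13, matching y values: 6, 17 (2 points).
  x = 20: rhs = 15, matching y values: none (0 points).
  x = 21: rhs = 22, matching y values: none (0 points).
  x = 22: rhs = 17, matching y values: none (0 points).
Total affine count: 31.
Full point count |E(F_23)| = 31 + 1 = 32.
Hasse bound: |32 − (23+1)| = |8| = 8 ≤ 2√23 ≈ 9.5917 ✓.


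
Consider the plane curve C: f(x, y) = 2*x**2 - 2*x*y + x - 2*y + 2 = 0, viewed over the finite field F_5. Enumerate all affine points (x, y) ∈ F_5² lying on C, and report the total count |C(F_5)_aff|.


Affine F_5-points: {(0, 1), (1, 0), (2, 2), (3, 1)}; count = 4.

For each of the 25 pairs (x, y) ∈ F_5², evaluate f(x, y) mod 5. Record the zeros.
  x = 0: [0↦2, 1↦0, 2↦3, 3↦1, 4↦4]  zeros at y ∈ {1}
  x = 1: [0↦0, 1↦1, 2↦2, 3↦3, 4↦4]  zeros at y ∈ {0}
  x = 2: [0↦2, 1↦1, 2↦0, 3↦4, 4↦3]  zeros at y ∈ {2}
  x = 3: [0↦3, 1↦0, 2↦2, 3↦4, 4↦1]  zeros at y ∈ {1}
  x = 4: [0↦3, 1↦3, 2↦3, 3↦3, 4↦3]  zeros at y ∈ ∅
Collecting zeros: affine points = {(0, 1), (1, 0), (2, 2), (3, 1)}.
Total count |C(F_5)_aff| = 4.


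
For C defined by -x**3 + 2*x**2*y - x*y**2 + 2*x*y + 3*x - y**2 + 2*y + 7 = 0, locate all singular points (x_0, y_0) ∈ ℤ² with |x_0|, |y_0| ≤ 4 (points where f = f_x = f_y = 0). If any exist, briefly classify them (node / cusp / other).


Singular points: {(-2, -3)}; classification: cusp.

Compute partial derivatives:
  f_x = -3*x**2 + 4*x*y - y**2 + 2*y + 3.
  f_y = 2*x**2 - 2*x*y + 2*x - 2*y + 2.
Scan x_0 ∈ {−4, ..., 4}. For each x_0, f_y(x_0, y) is a polynomial in y; find its integer roots y ∈ {−4, ..., 4}, then test f_x and f at those candidates.
  x = -4: f_y(-4, y) = 6*y + 26; no integer root y with |y| ≤ 4.
  x = -3: f_y(-3, y) = 4*y + 14; no integer root y with |y| ≤ 4.
  x = -2: f_y(-2, y) = 2*y + 6; vanishes at y ∈ {-3}. (-2, -3): f_x = 0, f = 0 — SINGULAR.
  x = -1: f_y(-1, y) = 2; no integer root y with |y| ≤ 4.
  x = 0: f_y(0, y) = 2 - 2*y; vanishes at y ∈ {1}. (0, 1): f_x = 4 ≠ 0.
  x = 1: f_y(1, y) = 6 - 4*y; no integer root y with |y| ≤ 4.
  x = 2: f_y(2, y) = 14 - 6*y; no integer root y with |y| ≤ 4.
  x = 3: f_y(3, y) = 26 - 8*y; no integer root y with |y| ≤ 4.
  x = 4: f_y(4, y) = 42 - 10*y; no integer root y with |y| ≤ 4.
Only singular point on the grid: (-2, -3).
Classify: substitute x = -2 + u, y = -3 + v and expand: f = -u**3 + 2*u**2*v - u*v**2 + v**2.
No constant or linear terms (consistent with a singular point). Quadratic part: v**2. Cubic part: -u**3 + 2*u**2*v - u*v**2.
The quadratic part v**2 is a perfect square, so there is a single (double) tangent line v = 0, i.e. y = -3. Restricting the cubic part to that line (v = 0) leaves -u**3 ≠ 0, so f is not divisible by v and the branch is v² ≈ u**3 to lowest order — this is a cusp.
Classification: cusp.


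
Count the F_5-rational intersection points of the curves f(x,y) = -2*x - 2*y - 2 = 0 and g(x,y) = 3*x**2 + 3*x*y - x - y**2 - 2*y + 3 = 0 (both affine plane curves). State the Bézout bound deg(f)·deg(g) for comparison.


Common zeros: ∅; count = 0; Bézout bound = 2.

deg(f) = 1, deg(g) = 2, so Bézout bound = 2.
Scan x ∈ F_5. For each x, list the y ∈ F_5 with f(x, y) ≡ 0 and those with g(x, y) ≡ 0 (mod 5); the common zeros in that column are the intersection.
  x = 0: f ≡ 0 at y ∈ {4}; g ≡ 0 at y ∈ {1, 2}; common: ∅.
  x = 1: f ≡ 0 at y ∈ {3}; g ≡ 0 at y ∈ {0, 1}; common: ∅.
  x = 2: f ≡ 0 at y ∈ {2}; g ≡ 0 at y ∈ ∅; common: ∅.
  x = 3: f ≡ 0 at y ∈ {1}; g ≡ 0 at y ∈ ∅; common: ∅.
  x = 4: f ≡ 0 at y ∈ {0}; g ≡ 0 at y ∈ ∅; common: ∅.
Collecting: common zeros = ∅, so the count is 0.
Comparison with the Bézout bound: 0 ≤ 2 = deg(f)·deg(g), as expected for curves with no common component (the affine F_5-count falls short of the bound because intersections may lie at infinity, over extension fields, or carry multiplicity).


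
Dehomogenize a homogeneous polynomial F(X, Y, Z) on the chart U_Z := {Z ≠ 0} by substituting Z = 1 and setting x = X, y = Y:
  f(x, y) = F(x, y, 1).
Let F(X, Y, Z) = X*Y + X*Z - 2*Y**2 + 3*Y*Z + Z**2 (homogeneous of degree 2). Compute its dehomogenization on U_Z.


f(x, y) = x*y + x - 2*y**2 + 3*y + 1

On U_Z we set Z = 1. Each monomial c·X^i·Y^j·Z^k in F becomes c·x^i·y^j·1^k = c·x^i·y^j.
Substituting Z = 1: F(X, Y, 1) = x*y + x - 2*y**2 + 3*y + 1.
Note: deg(f) ≤ deg(F) = 2; strict inequality happens when F is divisible by Z (lost terms).


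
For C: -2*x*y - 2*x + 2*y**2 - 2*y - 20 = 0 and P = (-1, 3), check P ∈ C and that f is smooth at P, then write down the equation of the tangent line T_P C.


Tangent line at P: -8*x + 12*y - 44 = 0.

Step 1: f(-1, 3) = 0, so P lies on C.
Step 2: partial derivatives
  f_x(x, y) = -2*y - 2, f_y(x, y) = -2*x + 4*y - 2.
  f_x(P) = -8, f_y(P) = 12 (gradient nonzero, so P is smooth).
Step 3: tangent line at P: -8·(x − -1) + 12·(y − 3) = 0.
Expanding: -8*x + 12*y - 44 = 0.


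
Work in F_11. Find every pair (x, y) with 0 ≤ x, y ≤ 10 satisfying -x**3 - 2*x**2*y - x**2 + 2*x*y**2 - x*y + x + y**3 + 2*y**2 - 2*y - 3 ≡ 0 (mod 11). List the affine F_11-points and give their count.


Affine F_11-points: {(0, 10), (1, 3), (2, 4), (3, 6), (6, 7), (8, 8), (8, 9), (9, 8), (10, 8)}; count = 9.

For each of the 121 pairs (x, y) ∈ F_11², evaluate f(x, y) mod 11. Record the zeros.
  x = 0: [0↦8, 1↦9, 2↦9, 3↦3, 4↦8, 5↦8, 6↦9, 7↦6, 8↦5, 9↦1, 10↦0]  zeros at y ∈ {10}
  x = 1: [0↦7, 1↦7, 2↦10, 3↦0, 4↦5, 5↦9, 6↦7, 7↦5, 8↦9, 9↦3, 10↦4]  zeros at y ∈ {3}
  x = 2: [0↦9, 1↦4, 2↦6, 3↦10, 4↦0, 5↦4, 6↦6, 7↦1, 8↦6, 9↦5, 10↦4]  zeros at y ∈ {4}
  x = 3: [0↦8, 1↦5, 2↦2, 3↦5, 4↦9, 5↦9, 6↦0, 7↦10, 8↦1, 9↦1, 10↦5]  zeros at y ∈ {6}
  x = 4: [0↦9, 1↦4, 2↦3, 3↦1, 4↦4, 5↦7, 6↦5, 7↦4, 8↦10, 9↦7, 10↦1]  zeros at y ∈ ∅
  x = 5: [0↦6, 1↦6, 2↦3, 3↦3, 4↦1, 5↦3, 6↦4, 7↦10, 8↦5, 9↦6, 10↦8]  zeros at y ∈ ∅
  x = 6: [0↦4, 1↦5, 2↦7, 3↦5, 4↦5, 5↦2, 6↦2, 7↦0, 8↦2, 9↦3, 10↦9]  zeros at y ∈ {7}
  x = 7: [0↦8, 1↦6, 2↦9, 3↦1, 4↦10, 5↦9, 6↦4, 7↦1, 8↦6, 9↦3, 10↦9]  zeros at y ∈ ∅
  x = 8: [0↦1, 1↦3, 2↦3, 3↦7, 4↦10, 5↦7, 6↦4, 7↦7, 8↦0, 9↦0, 10↦2]  zeros at y ∈ {8, 9}
  x = 9: [0↦10, 1↦1, 2↦5, 3↦6, 4↦10, 5↦1, 6↦7, 7↦1, 8↦0, 9↦10, 10↦4]  zeros at y ∈ {8}
  x = 10: [0↦7, 1↦5, 2↦9, 3↦3, 4↦4, 5↦7, 6↦7, 7↦10, 8↦0, 9↦5, 10↦9]  zeros at y ∈ {8}
Collecting zeros: affine points = {(0, 10), (1, 3), (2, 4), (3, 6), (6, 7), (8, 8), (8, 9), (9, 8), (10, 8)}.
Total count |C(F_11)_aff| = 9.


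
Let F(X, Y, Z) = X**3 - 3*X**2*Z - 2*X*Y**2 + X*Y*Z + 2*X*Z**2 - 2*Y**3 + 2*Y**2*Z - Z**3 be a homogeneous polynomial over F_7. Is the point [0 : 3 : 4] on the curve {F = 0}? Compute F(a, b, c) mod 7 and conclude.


F(0,3,4) ≡ 3 (mod 7); P is NOT on the curve.

Evaluate F(0, 3, 4) term-by-term (mod 7).
  X**3 ↦ 1·0·1·1 = 0
  -3*X**2*Z ↦ -3·0·1·4 = 0
  -2*X*Y**2 ↦ -2·0·9·1 = 0
  X*Y*Z ↦ 1·0·3·4 = 0
  2*X*Z**2 ↦ 2·0·1·16 = 0
  -2*Y**3 ↦ -2·1·27·1 = -54
  2*Y**2*Z ↦ 2·1·9·4 = 72
  -Z**3 ↦ -1·1·1·64 = -64
Sum: F(0, 3, 4) = (0) + (0) + (0) + (0) + (0) + (-54) + (72) + (-64) = -46.
Reducing mod 7: -46 ≡ 3 (mod 7).
Since F(a, b, c) ≡ 3 ≠ 0 (mod 7), P does NOT lie on the curve.


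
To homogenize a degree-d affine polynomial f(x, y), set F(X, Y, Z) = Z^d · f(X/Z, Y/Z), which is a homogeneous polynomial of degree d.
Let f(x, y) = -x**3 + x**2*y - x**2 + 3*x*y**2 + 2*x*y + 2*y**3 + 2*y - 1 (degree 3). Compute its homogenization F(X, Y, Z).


F(X, Y, Z) = -X**3 + X**2*Y - X**2*Z + 3*X*Y**2 + 2*X*Y*Z + 2*Y**3 + 2*Y*Z**2 - Z**3

deg(f) = 3.
Substitute x = X/Z, y = Y/Z into f, then multiply by Z^3.
  monomial -1·x^3·y^0 ↦ -1·X^3·Y^0·Z^0.
  monomial 1·x^2·y^1 ↦ 1·X^2·Y^1·Z^0.
  monomial -1·x^2·y^0 ↦ -1·X^2·Y^0·Z^1.
  monomial 3·x^1·y^2 ↦ 3·X^1·Y^2·Z^0.
  monomial 2·x^1·y^1 ↦ 2·X^1·Y^1·Z^1.
  monomial 2·x^0·y^3 ↦ 2·X^0·Y^3·Z^0.
  monomial 2·x^0·y^1 ↦ 2·X^0·Y^1·Z^2.
  monomial -1·x^0·y^0 ↦ -1·X^0·Y^0·Z^3.
Collecting: F(X, Y, Z) = -X**3 + X**2*Y - X**2*Z + 3*X*Y**2 + 2*X*Y*Z + 2*Y**3 + 2*Y*Z**2 - Z**3.


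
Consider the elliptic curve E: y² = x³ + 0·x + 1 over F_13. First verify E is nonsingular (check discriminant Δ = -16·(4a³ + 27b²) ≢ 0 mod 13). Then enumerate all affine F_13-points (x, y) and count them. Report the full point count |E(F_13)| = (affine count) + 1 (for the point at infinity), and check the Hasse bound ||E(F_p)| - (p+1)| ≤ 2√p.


Affine points = {(0, 1), (0, 12), (2, 3), (2, 10), (4, 0), (5, 3), (5, 10), (6, 3), (6, 10), (10, 0), (12, 0)}; affine count = 11; |E(F_13)| = 12.

Discriminant check: Δ ∝ 4a³ + 27b² = 4·0³ + 27·1² = 4·0 + 27·1 ≡ 1 (mod 13). Nonzero ⇒ E is nonsingular.
For each x ∈ F_13, compute rhs = x³ + 0·x + 1 mod 13, then count y ∈ F_13 with y² ≡ rhs.
  x = 0: rhs = 1, matching y values: 1, 12 (2 points).
  x = 1: rhs = 2, matching y values: none (0 points).
  x = 2: rhs = 9, matching y values: 3, 10 (2 points).
  x = 3: rhs = 2, matching y values: none (0 points).
  x = 4: rhs = 0, matching y values: 0 (1 points).
  x = 5: rhs = 9, matching y values: 3, 10 (2 points).
  x = 6: rhs = 9, matching y values: 3, 10 (2 points).
  x = 7: rhs = 6, matching y values: none (0 points).
  x = 8: rhs = 6, matching y values: none (0 points).
  x = 9: rhs = 2, matching y values: none (0 points).
  x = 10: rhs = 0, matching y values: 0 (1 points).
  x = 11: rhs = 6, matching y values: none (0 points).
  x = 12: rhs = 0, matching y values: 0 (1 points).
Total affine count: 11.
Full point count |E(F_13)| = 11 + 1 = 12.
Hasse bound: |12 − (13+1)| = |-2| = 2 ≤ 2√13 ≈ 7.2111 ✓.


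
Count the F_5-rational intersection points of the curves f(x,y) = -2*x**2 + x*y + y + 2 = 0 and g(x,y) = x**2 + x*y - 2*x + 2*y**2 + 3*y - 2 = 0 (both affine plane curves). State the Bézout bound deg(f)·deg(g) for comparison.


Common zeros: {(0, 3), (4, 1), (4, 3)}; count = 3; Bézout bound = 4.

deg(f) = 2, deg(g) = 2, so Bézout bound = 4.
Scan x ∈ F_5. For each x, list the y ∈ F_5 with f(x, y) ≡ 0 and those with g(x, y) ≡ 0 (mod 5); the common zeros in that column are the intersection.
  x = 0: f ≡ 0 at y ∈ {3}; g ≡ 0 at y ∈ {3}; common: {3}.
  x = 1: f ≡ 0 at y ∈ {0}; g ≡ 0 at y ∈ {4}; common: ∅.
  x = 2: f ≡ 0 at y ∈ {2}; g ≡ 0 at y ∈ {1, 4}; common: ∅.
  x = 3: f ≡ 0 at y ∈ {4}; g ≡ 0 at y ∈ ∅; common: ∅.
  x = 4: f ≡ 0 at y ∈ {0, 1, 2, 3, 4}; g ≡ 0 at y ∈ {1, 3}; common: {1, 3}.
Collecting: common zeros = {(0, 3), (4, 1), (4, 3)}, so the count is 3.
Comparison with the Bézout bound: 3 ≤ 4 = deg(f)·deg(g), as expected for curves with no common component (the affine F_5-count falls short of the bound because intersections may lie at infinity, over extension fields, or carry multiplicity).


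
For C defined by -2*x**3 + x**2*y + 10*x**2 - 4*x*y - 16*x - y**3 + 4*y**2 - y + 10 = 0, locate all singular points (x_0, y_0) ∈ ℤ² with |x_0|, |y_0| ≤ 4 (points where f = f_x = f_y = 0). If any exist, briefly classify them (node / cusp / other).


Singular points: {(2, 1)}; classification: node.

Compute partial derivatives:
  f_x = -6*x**2 + 2*x*y + 20*x - 4*y - 16.
  f_y = x**2 - 4*x - 3*y**2 + 8*y - 1.
Scan x_0 ∈ {−4, ..., 4}. For each x_0, f_y(x_0, y) is a polynomial in y; find its integer roots y ∈ {−4, ..., 4}, then test f_x and f at those candidates.
  x = -4: f_y(-4, y) = -3*y**2 + 8*y + 31; no integer root y with |y| ≤ 4.
  x = -3: f_y(-3, y) = -3*y**2 + 8*y + 20; no integer root y with |y| ≤ 4.
  x = -2: f_y(-2, y) = -3*y**2 + 8*y + 11; vanishes at y ∈ {-1}. (-2, -1): f_x = -72 ≠ 0.
  x = -1: f_y(-1, y) = -3*y**2 + 8*y + 4; no integer root y with |y| ≤ 4.
  x = 0: f_y(0, y) = -3*y**2 + 8*y - 1; no integer root y with |y| ≤ 4.
  x = 1: f_y(1, y) = -3*y**2 + 8*y - 4; vanishes at y ∈ {2}. (1, 2): f_x = -6 ≠ 0.
  x = 2: f_y(2, y) = -3*y**2 + 8*y - 5; vanishes at y ∈ {1}. (2, 1): f_x = 0, f = 0 — SINGULAR.
  x = 3: f_y(3, y) = -3*y**2 + 8*y - 4; vanishes at y ∈ {2}. (3, 2): f_x = -6 ≠ 0.
  x = 4: f_y(4, y) = -3*y**2 + 8*y - 1; no integer root y with |y| ≤ 4.
Only singular point on the grid: (2, 1).
Classify: substitute x = 2 + u, y = 1 + v and expand: f = -2*u**3 + u**2*v - u**2 - v**3 + v**2.
No constant or linear terms (consistent with a singular point). Quadratic part: -u**2 + v**2. Cubic part: -2*u**3 + u**2*v - v**3.
The quadratic part v**2 - u**2 = (v − u)(v + u) splits into two distinct linear factors, so there are two distinct tangent lines y − 1 = ±(x − 2) — this is a node (ordinary double point).
Classification: node.


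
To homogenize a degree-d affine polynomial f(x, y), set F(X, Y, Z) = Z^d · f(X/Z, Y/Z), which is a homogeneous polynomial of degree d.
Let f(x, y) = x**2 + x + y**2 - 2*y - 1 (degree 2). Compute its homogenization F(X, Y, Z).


F(X, Y, Z) = X**2 + X*Z + Y**2 - 2*Y*Z - Z**2

deg(f) = 2.
Substitute x = X/Z, y = Y/Z into f, then multiply by Z^2.
  monomial 1·x^2·y^0 ↦ 1·X^2·Y^0·Z^0.
  monomial 1·x^1·y^0 ↦ 1·X^1·Y^0·Z^1.
  monomial 1·x^0·y^2 ↦ 1·X^0·Y^2·Z^0.
  monomial -2·x^0·y^1 ↦ -2·X^0·Y^1·Z^1.
  monomial -1·x^0·y^0 ↦ -1·X^0·Y^0·Z^2.
Collecting: F(X, Y, Z) = X**2 + X*Z + Y**2 - 2*Y*Z - Z**2.


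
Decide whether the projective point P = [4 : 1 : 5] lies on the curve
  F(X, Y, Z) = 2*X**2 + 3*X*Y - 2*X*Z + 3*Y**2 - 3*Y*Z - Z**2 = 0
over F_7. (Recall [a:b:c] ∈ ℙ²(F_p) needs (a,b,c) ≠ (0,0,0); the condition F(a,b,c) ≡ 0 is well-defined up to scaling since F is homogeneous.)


F(4,1,5) ≡ 2 (mod 7); P is NOT on the curve.

Evaluate F(4, 1, 5) term-by-term (mod 7).
  2*X**2 ↦ 2·16·1·1 = 32
  3*X*Y ↦ 3·4·1·1 = 12
  -2*X*Z ↦ -2·4·1·5 = -40
  3*Y**2 ↦ 3·1·1·1 = 3
  -3*Y*Z ↦ -3·1·1·5 = -15
  -Z**2 ↦ -1·1·1·25 = -25
Sum: F(4, 1, 5) = (32) + (12) + (-40) + (3) + (-15) + (-25) = -33.
Reducing mod 7: -33 ≡ 2 (mod 7).
Since F(a, b, c) ≡ 2 ≠ 0 (mod 7), P does NOT lie on the curve.


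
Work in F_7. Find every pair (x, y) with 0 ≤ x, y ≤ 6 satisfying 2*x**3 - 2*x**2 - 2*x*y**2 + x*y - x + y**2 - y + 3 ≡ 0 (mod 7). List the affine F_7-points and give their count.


Affine F_7-points: {(1, 3), (1, 4), (2, 1), (2, 4), (4, 1), (5, 4), (5, 5), (6, 0), (6, 3)}; count = 9.

For each of the 49 pairs (x, y) ∈ F_7², evaluate f(x, y) mod 7. Record the zeros.
  x = 0: [0↦3, 1↦3, 2↦5, 3↦2, 4↦1, 5↦2, 6↦5]  zeros at y ∈ ∅
  x = 1: [0↦2, 1↦1, 2↦5, 3↦0, 4↦0, 5↦5, 6↦1]  zeros at y ∈ {3, 4}
  x = 2: [0↦2, 1↦0, 2↦6, 3↦6, 4↦0, 5↦2, 6↦5]  zeros at y ∈ {1, 4}
  x = 3: [0↦1, 1↦5, 2↦6, 3↦4, 4↦6, 5↦5, 6↦1]  zeros at y ∈ ∅
  x = 4: [0↦4, 1↦0, 2↦3, 3↦6, 4↦2, 5↦5, 6↦1]  zeros at y ∈ {1}
  x = 5: [0↦2, 1↦4, 2↦2, 3↦3, 4↦0, 5↦0, 6↦3]  zeros at y ∈ {4, 5}
  x = 6: [0↦0, 1↦1, 2↦1, 3↦0, 4↦5, 5↦2, 6↦5]  zeros at y ∈ {0, 3}
Collecting zeros: affine points = {(1, 3), (1, 4), (2, 1), (2, 4), (4, 1), (5, 4), (5, 5), (6, 0), (6, 3)}.
Total count |C(F_7)_aff| = 9.


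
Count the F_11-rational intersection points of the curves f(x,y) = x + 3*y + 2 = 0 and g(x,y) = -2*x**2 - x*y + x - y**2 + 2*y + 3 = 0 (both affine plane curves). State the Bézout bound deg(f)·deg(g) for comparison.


Common zeros: {(0, 3), (1, 10)}; count = 2; Bézout bound = 2.

deg(f) = 1, deg(g) = 2, so Bézout bound = 2.
Scan x ∈ F_11. For each x, list the y ∈ F_11 with f(x, y) ≡ 0 and those with g(x, y) ≡ 0 (mod 11); the common zeros in that column are the intersection.
  x = 0: f ≡ 0 at y ∈ {3}; g ≡ 0 at y ∈ {3, 10}; common: {3}.
  x = 1: f ≡ 0 at y ∈ {10}; g ≡ 0 at y ∈ {2, 10}; common: {10}.
  x = 2: f ≡ 0 at y ∈ {6}; g ≡ 0 at y ∈ ∅; common: ∅.
  x = 3: f ≡ 0 at y ∈ {2}; g ≡ 0 at y ∈ ∅; common: ∅.
  x = 4: f ≡ 0 at y ∈ {9}; g ≡ 0 at y ∈ {2, 7}; common: ∅.
  x = 5: f ≡ 0 at y ∈ {5}; g ≡ 0 at y ∈ ∅; common: ∅.
  x = 6: f ≡ 0 at y ∈ {1}; g ≡ 0 at y ∈ ∅; common: ∅.
  x = 7: f ≡ 0 at y ∈ {8}; g ≡ 0 at y ∈ {0, 6}; common: ∅.
  x = 8: f ≡ 0 at y ∈ {4}; g ≡ 0 at y ∈ ∅; common: ∅.
  x = 9: f ≡ 0 at y ∈ {0}; g ≡ 0 at y ∈ ∅; common: ∅.
  x = 10: f ≡ 0 at y ∈ {7}; g ≡ 0 at y ∈ {0, 3}; common: ∅.
Collecting: common zeros = {(0, 3), (1, 10)}, so the count is 2.
Comparison with the Bézout bound: 2 ≤ 2 = deg(f)·deg(g), as expected for curves with no common component (the bound is attained).


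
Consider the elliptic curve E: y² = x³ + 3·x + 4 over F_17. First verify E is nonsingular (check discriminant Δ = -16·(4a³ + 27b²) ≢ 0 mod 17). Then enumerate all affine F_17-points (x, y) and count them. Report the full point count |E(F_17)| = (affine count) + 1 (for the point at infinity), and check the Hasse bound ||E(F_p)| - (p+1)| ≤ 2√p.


Affine points = {(0, 2), (0, 15), (1, 5), (1, 12), (2, 1), (2, 16), (5, 5), (5, 12), (6, 0), (8, 8), (8, 9), (11, 5), (11, 12), (12, 0), (13, 8), (13, 9), (14, 6), (14, 11), (16, 0)}; affine count = 19; |E(F_17)| = 20.

Discriminant check: Δ ∝ 4a³ + 27b² = 4·3³ + 27·4² = 4·27 + 27·16 ≡ 13 (mod 17). Nonzero ⇒ E is nonsingular.
For each x ∈ F_17, compute rhs = x³ + 3·x + 4 mod 17, then count y ∈ F_17 with y² ≡ rhs.
  x = 0: rhs = 4, matching y values: 2, 15 (2 points).
  x = 1: rhs = 8, matching y values: 5, 12 (2 points).
  x = 2: rhs = 1, matching y values: 1, 16 (2 points).
  x = 3: rhs = 6, matching y values: none (0 points).
  x = 4: rhs = 12, matching y values: none (0 points).
  x = 5: rhs = 8, matching y values: 5, 12 (2 points).
  x = 6: rhs = 0, matching y values: 0 (1 points).
  x = 7: rhs = 11, matching y values: none (0 points).
  x = 8: rhs = 13, matching y values: 8, 9 (2 points).
  x = 9: rhs = 12, matching y values: none (0 points).
  x = 10: rhs = 14, matching y values: none (0 points).
  x = 11: rhs = 8, matching y values: 5, 12 (2 points).
  x = 12: rhs = 0, matching y values: 0 (1 points).
  x = 13: rhs = 13, matching y values: 8, 9 (2 points).
  x = 14: rhs = 2, matching y values: 6, 11 (2 points).
  x = 15: rhs = 7, matching y values: none (0 points).
  x = 16: rhs = 0, matching y values: 0 (1 points).
Total affine count: 19.
Full point count |E(F_17)| = 19 + 1 = 20.
Hasse bound: |20 − (17+1)| = |2| = 2 ≤ 2√17 ≈ 8.2462 ✓.


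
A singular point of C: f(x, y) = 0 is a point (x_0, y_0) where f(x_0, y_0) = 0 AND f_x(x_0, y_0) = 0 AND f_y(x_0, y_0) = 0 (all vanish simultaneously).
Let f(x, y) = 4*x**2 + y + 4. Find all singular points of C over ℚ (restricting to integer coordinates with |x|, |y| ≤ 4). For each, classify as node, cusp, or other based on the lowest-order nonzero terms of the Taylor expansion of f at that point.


No singular points in the scanned grid; C is smooth there.

Compute partial derivatives:
  f_x = 8*x.
  f_y = 1.
f_y = 1 is a nonzero constant, so f_y never vanishes: no point (x, y) can satisfy f = f_x = f_y = 0. In particular no (x, y) ∈ {−4, ..., 4}² is singular; the curve is smooth.


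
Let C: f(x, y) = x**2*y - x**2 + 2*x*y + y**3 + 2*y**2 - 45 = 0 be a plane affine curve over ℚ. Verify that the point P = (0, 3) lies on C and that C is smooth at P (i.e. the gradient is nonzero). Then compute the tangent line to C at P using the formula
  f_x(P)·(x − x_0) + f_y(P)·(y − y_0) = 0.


Tangent line at P: 6*x + 39*y - 117 = 0.

Step 1: f(0, 3) = 0, so P lies on C.
Step 2: partial derivatives
  f_x(x, y) = 2*x*y - 2*x + 2*y, f_y(x, y) = x**2 + 2*x + 3*y**2 + 4*y.
  f_x(P) = 6, f_y(P) = 39 (gradient nonzero, so P is smooth).
Step 3: tangent line at P: 6·(x − 0) + 39·(y − 3) = 0.
Expanding: 6*x + 39*y - 117 = 0.


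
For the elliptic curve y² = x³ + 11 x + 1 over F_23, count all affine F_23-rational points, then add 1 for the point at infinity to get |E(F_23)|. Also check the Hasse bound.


Affine points = {(0, 1), (0, 22), (1, 6), (1, 17), (2, 10), (2, 13), (8, 7), (8, 16), (9, 1), (9, 22), (11, 2), (11, 21), (13, 8), (13, 15), (14, 1), (14, 22), (16, 8), (16, 15), (17, 8), (17, 15), (19, 10), (19, 13), (22, 9), (22, 14)}; affine count = 24; |E(F_23)| = 25.

Discriminant check: Δ ∝ 4a³ + 27b² = 4·11³ + 27·1² = 4·1331 + 27·1 ≡ 15 (mod 23). Nonzero ⇒ E is nonsingular.
For each x ∈ F_23, compute rhs = x³ + 11·x + 1 mod 23, then count y ∈ F_23 with y² ≡ rhs.
  x = 0: rhs = 1, matching y values: 1, 22 (2 points).
  x = 1: rhs = 13, matching y values: 6, 17 (2 points).
  x = 2: rhs = 8, matching y values: 10, 13 (2 points).
  x = 3: rhs = 15, matching y values: none (0 points).
  x = 4: rhs = 17, matching y values: none (0 points).
  x = 5: rhs = 20, matching y values: none (0 points).
  x = 6: rhs = 7, matching y values: none (0 points).
  x = 7: rhs = 7, matching y values: none (0 points).
  x = 8: rhs = 3, matching y values: 7, 16 (2 points).
  x = 9: rhs = 1, matching y values: 1, 22 (2 points).
  x = 10: rhs = 7, matching y values: none (0 points).
  x = 11: rhs = 4, matching y values: 2, 21 (2 points).
  x = 12: rhs = 21, matching y values: none (0 points).
  x = 13: rhs = 18, matching y values: 8, 15 (2 points).
  x = 14: rhs = 1, matching y values: 1, 22 (2 points).
  x = 15: rhs = 22, matching y values: none (0 points).
  x = 16: rhs = 18, matching y values: 8, 15 (2 points).
  x = 17: rhs = 18, matching y values: 8, 15 (2 points).
  x = 18: rhs = 5, matching y values: none (0 points).
  x = 19: rhs = 8, matching y values: 10, 13 (2 points).
  x = 20: rhs = 10, matching y values: none (0 points).
  x = 21: rhs = 17, matching y values: none (0 points).
  x = 22: rhs = 12, matching y values: 9, 14 (2 points).
Total affine count: 24.
Full point count |E(F_23)| = 24 + 1 = 25.
Hasse bound: |25 − (23+1)| = |1| = 1 ≤ 2√23 ≈ 9.5917 ✓.


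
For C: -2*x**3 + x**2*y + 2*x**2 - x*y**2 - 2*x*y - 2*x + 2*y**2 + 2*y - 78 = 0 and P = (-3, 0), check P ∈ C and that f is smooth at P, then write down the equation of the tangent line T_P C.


Tangent line at P: -68*x + 17*y - 204 = 0.

Step 1: f(-3, 0) = 0, so P lies on C.
Step 2: partial derivatives
  f_x(x, y) = -6*x**2 + 2*x*y + 4*x - y**2 - 2*y - 2, f_y(x, y) = x**2 - 2*x*y - 2*x + 4*y + 2.
  f_x(P) = -68, f_y(P) = 17 (gradient nonzero, so P is smooth).
Step 3: tangent line at P: -68·(x − -3) + 17·(y − 0) = 0.
Expanding: -68*x + 17*y - 204 = 0.


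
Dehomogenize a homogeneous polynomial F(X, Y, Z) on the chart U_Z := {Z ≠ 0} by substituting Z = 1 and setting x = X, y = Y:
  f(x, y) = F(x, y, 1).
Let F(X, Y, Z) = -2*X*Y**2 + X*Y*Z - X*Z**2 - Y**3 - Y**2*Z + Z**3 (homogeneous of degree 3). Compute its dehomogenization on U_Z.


f(x, y) = -2*x*y**2 + x*y - x - y**3 - y**2 + 1

On U_Z we set Z = 1. Each monomial c·X^i·Y^j·Z^k in F becomes c·x^i·y^j·1^k = c·x^i·y^j.
Substituting Z = 1: F(X, Y, 1) = -2*x*y**2 + x*y - x - y**3 - y**2 + 1.
Note: deg(f) ≤ deg(F) = 3; strict inequality happens when F is divisible by Z (lost terms).


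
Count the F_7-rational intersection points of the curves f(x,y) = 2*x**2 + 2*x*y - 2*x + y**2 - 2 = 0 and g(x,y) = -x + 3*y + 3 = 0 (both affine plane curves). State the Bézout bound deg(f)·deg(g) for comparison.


Common zeros: {(2, 2), (5, 3)}; count = 2; Bézout bound = 2.

deg(f) = 2, deg(g) = 1, so Bézout bound = 2.
Scan x ∈ F_7. For each x, list the y ∈ F_7 with f(x, y) ≡ 0 and those with g(x, y) ≡ 0 (mod 7); the common zeros in that column are the intersection.
  x = 0: f ≡ 0 at y ∈ {3, 4}; g ≡ 0 at y ∈ {6}; common: ∅.
  x = 1: f ≡ 0 at y ∈ ∅; g ≡ 0 at y ∈ {4}; common: ∅.
  x = 2: f ≡ 0 at y ∈ {1, 2}; g ≡ 0 at y ∈ {2}; common: {2}.
  x = 3: f ≡ 0 at y ∈ ∅; g ≡ 0 at y ∈ {0}; common: ∅.
  x = 4: f ≡ 0 at y ∈ {2, 4}; g ≡ 0 at y ∈ {5}; common: ∅.
  x = 5: f ≡ 0 at y ∈ {1, 3}; g ≡ 0 at y ∈ {3}; common: {3}.
  x = 6: f ≡ 0 at y ∈ ∅; g ≡ 0 at y ∈ {1}; common: ∅.
Collecting: common zeros = {(2, 2), (5, 3)}, so the count is 2.
Comparison with the Bézout bound: 2 ≤ 2 = deg(f)·deg(g), as expected for curves with no common component (the bound is attained).


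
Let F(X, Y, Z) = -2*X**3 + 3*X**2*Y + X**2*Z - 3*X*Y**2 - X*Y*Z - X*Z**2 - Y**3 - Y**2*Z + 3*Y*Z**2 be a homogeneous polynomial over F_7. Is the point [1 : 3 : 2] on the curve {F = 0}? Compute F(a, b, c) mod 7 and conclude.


F(1,3,2) ≡ 5 (mod 7); P is NOT on the curve.

Evaluate F(1, 3, 2) term-by-term (mod 7).
  -2*X**3 ↦ -2·1·1·1 = -2
  3*X**2*Y ↦ 3·1·3·1 = 9
  X**2*Z ↦ 1·1·1·2 = 2
  -3*X*Y**2 ↦ -3·1·9·1 = -27
  -X*Y*Z ↦ -1·1·3·2 = -6
  -X*Z**2 ↦ -1·1·1·4 = -4
  -Y**3 ↦ -1·1·27·1 = -27
  -Y**2*Z ↦ -1·1·9·2 = -18
  3*Y*Z**2 ↦ 3·1·3·4 = 36
Sum: F(1, 3, 2) = (-2) + (9) + (2) + (-27) + (-6) + (-4) + (-27) + (-18) + (36) = -37.
Reducing mod 7: -37 ≡ 5 (mod 7).
Since F(a, b, c) ≡ 5 ≠ 0 (mod 7), P does NOT lie on the curve.


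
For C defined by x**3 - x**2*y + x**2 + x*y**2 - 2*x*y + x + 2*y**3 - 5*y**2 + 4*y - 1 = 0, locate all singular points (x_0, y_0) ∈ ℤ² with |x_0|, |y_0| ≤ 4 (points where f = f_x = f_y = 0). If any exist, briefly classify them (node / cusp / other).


Singular points: {(0, 1)}; classification: cusp.

Compute partial derivatives:
  f_x = 3*x**2 - 2*x*y + 2*x + y**2 - 2*y + 1.
  f_y = -x**2 + 2*x*y - 2*x + 6*y**2 - 10*y + 4.
Scan x_0 ∈ {−4, ..., 4}. For each x_0, f_y(x_0, y) is a polynomial in y; find its integer roots y ∈ {−4, ..., 4}, then test f_x and f at those candidates.
  x = -4: f_y(-4, y) = 6*y**2 - 18*y - 4; no integer root y with |y| ≤ 4.
  x = -3: f_y(-3, y) = 6*y**2 - 16*y + 1; no integer root y with |y| ≤ 4.
  x = -2: f_y(-2, y) = 6*y**2 - 14*y + 4; vanishes at y ∈ {2}. (-2, 2): f_x = 17 ≠ 0.
  x = -1: f_y(-1, y) = 6*y**2 - 12*y + 5; no integer root y with |y| ≤ 4.
  x = 0: f_y(0, y) = 6*y**2 - 10*y + 4; vanishes at y ∈ {1}. (0, 1): f_x = 0, f = 0 — SINGULAR.
  x = 1: f_y(1, y) = 6*y**2 - 8*y + 1; no integer root y with |y| ≤ 4.
  x = 2: f_y(2, y) = 6*y**2 - 6*y - 4; no integer root y with |y| ≤ 4.
  x = 3: f_y(3, y) = 6*y**2 - 4*y - 11; no integer root y with |y| ≤ 4.
  x = 4: f_y(4, y) = 6*y**2 - 2*y - 20; vanishes at y ∈ {2}. (4, 2): f_x = 41 ≠ 0.
Only singular point on the grid: (0, 1).
Classify: substitute x = 0 + u, y = 1 + v and expand: f = u**3 - u**2*v + u*v**2 + 2*v**3 + v**2.
No constant or linear terms (consistent with a singular point). Quadratic part: v**2. Cubic part: u**3 - u**2*v + u*v**2 + 2*v**3.
The quadratic part v**2 is a perfect square, so there is a single (double) tangent line v = 0, i.e. y = 1. Restricting the cubic part to that line (v = 0) leaves u**3 ≠ 0, so f is not divisible by v and the branch is v² ≈ -u**3 to lowest order — this is a cusp.
Classification: cusp.


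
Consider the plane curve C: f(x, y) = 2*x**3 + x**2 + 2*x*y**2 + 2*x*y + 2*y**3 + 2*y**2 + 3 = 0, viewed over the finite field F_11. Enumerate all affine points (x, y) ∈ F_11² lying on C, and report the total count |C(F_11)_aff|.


Affine F_11-points: {(0, 8), (1, 6), (1, 7), (2, 3), (2, 8), (3, 0), (3, 8), (3, 10), (5, 4), (7, 1), (10, 5)}; count = 11.

For each of the 121 pairs (x, y) ∈ F_11², evaluate f(x, y) mod 11. Record the zeros.
  x = 0: [0↦3, 1↦7, 2↦5, 3↦9, 4↦9, 5↦6, 6↦1, 7↦6, 8↦0, 9↦6, 10↦3]  zeros at y ∈ {8}
  x = 1: [0↦6, 1↦3, 2↦9, 3↦3, 4↦8, 5↦3, 6↦0, 7↦0, 8↦4, 9↦2, 10↦6]  zeros at y ∈ {6, 7}
  x = 2: [0↦1, 1↦2, 2↦5, 3↦0, 4↦10, 5↦3, 6↦2, 7↦8, 8↦0, 9↦1, 10↦1]  zeros at y ∈ {3, 8}
  x = 3: [0↦0, 1↦5, 2↦5, 3↦1, 4↦5, 5↦7, 6↦8, 7↦9, 8↦0, 9↦4, 10↦0]  zeros at y ∈ {0, 8, 10}
  x = 4: [0↦4, 1↦2, 2↦10, 3↦7, 4↦5, 5↦5, 6↦8, 7↦4, 8↦5, 9↦1, 10↦4]  zeros at y ∈ ∅
  x = 5: [0↦3, 1↦5, 2↦10, 3↦8, 4↦0, 5↦9, 6↦3, 7↦5, 8↦5, 9↦4, 10↦3]  zeros at y ∈ {4}
  x = 6: [0↦9, 1↦4, 2↦6, 3↦5, 4↦2, 5↦9, 6↦5, 7↦2, 8↦1, 9↦3, 10↦9]  zeros at y ∈ ∅
  x = 7: [0↦1, 1↦0, 2↦10, 3↦10, 4↦1, 5↦6, 6↦4, 7↦7, 8↦5, 9↦10, 10↦1]  zeros at y ∈ {1}
  x = 8: [0↦2, 1↦5, 2↦1, 3↦2, 4↦9, 5↦1, 6↦1, 7↦10, 8↦7, 9↦4, 10↦2]  zeros at y ∈ ∅
  x = 9: [0↦2, 1↦9, 2↦2, 3↦4, 4↦5, 5↦6, 6↦8, 7↦1, 8↦8, 9↦8, 10↦2]  zeros at y ∈ ∅
  x = 10: [0↦2, 1↦2, 2↦3, 3↦6, 4↦1, 5↦0, 6↦4, 7↦3, 8↦9, 9↦1, 10↦2]  zeros at y ∈ {5}
Collecting zeros: affine points = {(0, 8), (1, 6), (1, 7), (2, 3), (2, 8), (3, 0), (3, 8), (3, 10), (5, 4), (7, 1), (10, 5)}.
Total count |C(F_11)_aff| = 11.


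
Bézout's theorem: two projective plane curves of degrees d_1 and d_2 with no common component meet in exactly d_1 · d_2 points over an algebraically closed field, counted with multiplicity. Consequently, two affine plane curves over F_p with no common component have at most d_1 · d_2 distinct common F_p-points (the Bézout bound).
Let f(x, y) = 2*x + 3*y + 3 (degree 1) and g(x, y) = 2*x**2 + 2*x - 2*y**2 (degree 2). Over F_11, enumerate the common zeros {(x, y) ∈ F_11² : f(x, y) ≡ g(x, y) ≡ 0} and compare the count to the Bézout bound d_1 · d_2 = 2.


Common zeros: ∅; count = 0; Bézout bound = 2.

deg(f) = 1, deg(g) = 2, so Bézout bound = 2.
Scan x ∈ F_11. For each x, list the y ∈ F_11 with f(x, y) ≡ 0 and those with g(x, y) ≡ 0 (mod 11); the common zeros in that column are the intersection.
  x = 0: f ≡ 0 at y ∈ {10}; g ≡ 0 at y ∈ {0}; common: ∅.
  x = 1: f ≡ 0 at y ∈ {2}; g ≡ 0 at y ∈ ∅; common: ∅.
  x = 2: f ≡ 0 at y ∈ {5}; g ≡ 0 at y ∈ ∅; common: ∅.
  x = 3: f ≡ 0 at y ∈ {8}; g ≡ 0 at y ∈ {1, 10}; common: ∅.
  x = 4: f ≡ 0 at y ∈ {0}; g ≡ 0 at y ∈ {3, 8}; common: ∅.
  x = 5: f ≡ 0 at y ∈ {3}; g ≡ 0 at y ∈ ∅; common: ∅.
  x = 6: f ≡ 0 at y ∈ {6}; g ≡ 0 at y ∈ {3, 8}; common: ∅.
  x = 7: f ≡ 0 at y ∈ {9}; g ≡ 0 at y ∈ {1, 10}; common: ∅.
  x = 8: f ≡ 0 at y ∈ {1}; g ≡ 0 at y ∈ ∅; common: ∅.
  x = 9: f ≡ 0 at y ∈ {4}; g ≡ 0 at y ∈ ∅; common: ∅.
  x = 10: f ≡ 0 at y ∈ {7}; g ≡ 0 at y ∈ {0}; common: ∅.
Collecting: common zeros = ∅, so the count is 0.
Comparison with the Bézout bound: 0 ≤ 2 = deg(f)·deg(g), as expected for curves with no common component (the affine F_11-count falls short of the bound because intersections may lie at infinity, over extension fields, or carry multiplicity).


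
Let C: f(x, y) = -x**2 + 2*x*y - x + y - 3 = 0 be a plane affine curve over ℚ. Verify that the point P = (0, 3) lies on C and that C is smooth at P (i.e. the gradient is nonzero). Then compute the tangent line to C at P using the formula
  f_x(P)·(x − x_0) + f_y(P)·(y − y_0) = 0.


Tangent line at P: 5*x + y - 3 = 0.

Step 1: f(0, 3) = 0, so P lies on C.
Step 2: partial derivatives
  f_x(x, y) = -2*x + 2*y - 1, f_y(x, y) = 2*x + 1.
  f_x(P) = 5, f_y(P) = 1 (gradient nonzero, so P is smooth).
Step 3: tangent line at P: 5·(x − 0) + 1·(y − 3) = 0.
Expanding: 5*x + y - 3 = 0.


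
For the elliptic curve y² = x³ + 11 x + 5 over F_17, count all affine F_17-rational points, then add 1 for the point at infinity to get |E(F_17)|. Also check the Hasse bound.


Affine points = {(1, 0), (2, 1), (2, 16), (5, 7), (5, 10), (6, 7), (6, 10), (7, 0), (9, 0), (13, 4), (13, 13), (14, 8), (14, 9), (15, 3), (15, 14)}; affine count = 15; |E(F_17)| = 16.

Discriminant check: Δ ∝ 4a³ + 27b² = 4·11³ + 27·5² = 4·1331 + 27·25 ≡ 15 (mod 17). Nonzero ⇒ E is nonsingular.
For each x ∈ F_17, compute rhs = x³ + 11·x + 5 mod 17, then count y ∈ F_17 with y² ≡ rhs.
  x = 0: rhs = 5, matching y values: none (0 points).
  x = 1: rhs = 0, matching y values: 0 (1 points).
  x = 2: rhs = 1, matching y values: 1, 16 (2 points).
  x = 3: rhs = 14, matching y values: none (0 points).
  x = 4: rhs = 11, matching y values: none (0 points).
  x = 5: rhs = 15, matching y values: 7, 10 (2 points).
  x = 6: rhs = 15, matching y values: 7, 10 (2 points).
  x = 7: rhs = 0, matching y values: 0 (1 points).
  x = 8: rhs = 10, matching y values: none (0 points).
  x = 9: rhs = 0, matching y values: 0 (1 points).
  x = 10: rhs = 10, matching y values: none (0 points).
  x = 11: rhs = 12, matching y values: none (0 points).
  x = 12: rhs = 12, matching y values: none (0 points).
  x = 13: rhs = 16, matching y values: 4, 13 (2 points).
  x = 14: rhs = 13, matching y values: 8, 9 (2 points).
  x = 15: rhs = 9, matching y values: 3, 14 (2 points).
  x = 16: rhs = 10, matching y values: none (0 points).
Total affine count: 15.
Full point count |E(F_17)| = 15 + 1 = 16.
Hasse bound: |16 − (17+1)| = |-2| = 2 ≤ 2√17 ≈ 8.2462 ✓.
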